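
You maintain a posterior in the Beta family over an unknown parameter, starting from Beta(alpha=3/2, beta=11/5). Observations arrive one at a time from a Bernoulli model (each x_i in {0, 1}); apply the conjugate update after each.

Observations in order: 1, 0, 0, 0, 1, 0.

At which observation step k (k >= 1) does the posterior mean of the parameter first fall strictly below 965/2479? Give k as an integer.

obs 1: x=1 → posterior Beta(5/2, 11/5)
obs 2: x=0 → posterior Beta(5/2, 16/5)
obs 3: x=0 → posterior Beta(5/2, 21/5)
obs 4: x=0 → posterior Beta(5/2, 26/5)
obs 5: x=1 → posterior Beta(7/2, 26/5)
obs 6: x=0 → posterior Beta(7/2, 31/5)

k = 3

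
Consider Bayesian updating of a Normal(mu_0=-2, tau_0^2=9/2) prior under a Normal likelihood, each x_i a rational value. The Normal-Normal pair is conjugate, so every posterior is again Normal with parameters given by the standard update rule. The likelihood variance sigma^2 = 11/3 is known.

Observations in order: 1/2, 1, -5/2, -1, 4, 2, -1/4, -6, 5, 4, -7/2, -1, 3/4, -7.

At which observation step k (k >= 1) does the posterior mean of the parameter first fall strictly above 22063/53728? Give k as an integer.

k = 10

obs 1: x=1/2 → posterior Normal(-61/98, 99/49)
obs 2: x=1 → posterior Normal(-7/152, 99/76)
obs 3: x=-5/2 → posterior Normal(-71/103, 99/103)
obs 4: x=-1 → posterior Normal(-49/65, 99/130)
obs 5: x=4 → posterior Normal(10/157, 99/157)
obs 6: x=2 → posterior Normal(8/23, 99/184)
obs 7: x=-1/4 → posterior Normal(229/844, 99/211)
obs 8: x=-6 → posterior Normal(-419/952, 99/238)
obs 9: x=5 → posterior Normal(121/1060, 99/265)
obs 10: x=4 → posterior Normal(553/1168, 99/292)
obs 11: x=-7/2 → posterior Normal(175/1276, 9/29)
obs 12: x=-1 → posterior Normal(67/1384, 99/346)
obs 13: x=3/4 → posterior Normal(37/373, 99/373)
obs 14: x=-7 → posterior Normal(-19/50, 99/400)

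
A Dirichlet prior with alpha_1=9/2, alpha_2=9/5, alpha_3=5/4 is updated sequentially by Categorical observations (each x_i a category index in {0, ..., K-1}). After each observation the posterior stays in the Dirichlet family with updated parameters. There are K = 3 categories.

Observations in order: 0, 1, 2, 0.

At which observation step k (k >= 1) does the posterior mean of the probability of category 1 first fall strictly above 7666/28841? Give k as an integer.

obs 1: x=0 → posterior Dirichlet(11/2, 9/5, 5/4)
obs 2: x=1 → posterior Dirichlet(11/2, 14/5, 5/4)
obs 3: x=2 → posterior Dirichlet(11/2, 14/5, 9/4)
obs 4: x=0 → posterior Dirichlet(13/2, 14/5, 9/4)

k = 2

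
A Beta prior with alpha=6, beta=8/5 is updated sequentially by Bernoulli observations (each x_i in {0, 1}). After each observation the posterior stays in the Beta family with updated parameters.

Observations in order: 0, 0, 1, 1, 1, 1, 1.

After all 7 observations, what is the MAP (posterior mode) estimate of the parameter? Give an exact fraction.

50/63

obs 1: x=0 → posterior Beta(6, 13/5)
obs 2: x=0 → posterior Beta(6, 18/5)
obs 3: x=1 → posterior Beta(7, 18/5)
obs 4: x=1 → posterior Beta(8, 18/5)
obs 5: x=1 → posterior Beta(9, 18/5)
obs 6: x=1 → posterior Beta(10, 18/5)
obs 7: x=1 → posterior Beta(11, 18/5)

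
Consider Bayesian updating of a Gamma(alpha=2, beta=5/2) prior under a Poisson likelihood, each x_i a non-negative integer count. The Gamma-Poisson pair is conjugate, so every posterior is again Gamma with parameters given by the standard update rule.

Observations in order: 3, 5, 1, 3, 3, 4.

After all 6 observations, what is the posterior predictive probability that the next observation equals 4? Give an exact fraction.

11746734236154092729466720125472/93076495688256089536609610280499

obs 1: x=3 → posterior Gamma(5, 7/2)
obs 2: x=5 → posterior Gamma(10, 9/2)
obs 3: x=1 → posterior Gamma(11, 11/2)
obs 4: x=3 → posterior Gamma(14, 13/2)
obs 5: x=3 → posterior Gamma(17, 15/2)
obs 6: x=4 → posterior Gamma(21, 17/2)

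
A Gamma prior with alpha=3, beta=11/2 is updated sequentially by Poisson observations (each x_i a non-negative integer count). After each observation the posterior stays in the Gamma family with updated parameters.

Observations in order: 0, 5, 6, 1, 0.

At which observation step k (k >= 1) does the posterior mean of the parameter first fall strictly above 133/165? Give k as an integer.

obs 1: x=0 → posterior Gamma(3, 13/2)
obs 2: x=5 → posterior Gamma(8, 15/2)
obs 3: x=6 → posterior Gamma(14, 17/2)
obs 4: x=1 → posterior Gamma(15, 19/2)
obs 5: x=0 → posterior Gamma(15, 21/2)

k = 2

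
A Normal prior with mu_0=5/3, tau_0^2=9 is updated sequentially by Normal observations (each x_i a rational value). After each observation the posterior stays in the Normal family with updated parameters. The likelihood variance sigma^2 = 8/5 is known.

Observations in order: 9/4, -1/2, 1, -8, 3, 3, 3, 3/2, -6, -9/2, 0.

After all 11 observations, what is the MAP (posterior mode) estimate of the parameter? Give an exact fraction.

-2675/6036

obs 1: x=9/4 → posterior Normal(1375/636, 72/53)
obs 2: x=-1/2 → posterior Normal(1105/1176, 36/49)
obs 3: x=1 → posterior Normal(1645/1716, 72/143)
obs 4: x=-8 → posterior Normal(-2675/2256, 18/47)
obs 5: x=3 → posterior Normal(-1055/2796, 72/233)
obs 6: x=3 → posterior Normal(565/3336, 36/139)
obs 7: x=3 → posterior Normal(115/204, 72/323)
obs 8: x=3/2 → posterior Normal(2995/4416, 9/46)
obs 9: x=-6 → posterior Normal(-35/708, 72/413)
obs 10: x=-9/2 → posterior Normal(-2675/5496, 36/229)
obs 11: x=0 → posterior Normal(-2675/6036, 72/503)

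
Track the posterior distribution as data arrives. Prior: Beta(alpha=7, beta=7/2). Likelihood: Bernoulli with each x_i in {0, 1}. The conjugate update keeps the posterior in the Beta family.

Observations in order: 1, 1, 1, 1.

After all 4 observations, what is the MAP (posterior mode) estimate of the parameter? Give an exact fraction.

obs 1: x=1 → posterior Beta(8, 7/2)
obs 2: x=1 → posterior Beta(9, 7/2)
obs 3: x=1 → posterior Beta(10, 7/2)
obs 4: x=1 → posterior Beta(11, 7/2)

4/5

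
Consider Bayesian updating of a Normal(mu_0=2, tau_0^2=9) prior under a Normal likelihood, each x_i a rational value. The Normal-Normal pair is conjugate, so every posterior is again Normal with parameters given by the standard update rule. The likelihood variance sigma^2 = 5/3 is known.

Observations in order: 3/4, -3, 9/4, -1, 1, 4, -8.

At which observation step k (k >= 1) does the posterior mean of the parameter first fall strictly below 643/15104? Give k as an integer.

obs 1: x=3/4 → posterior Normal(121/128, 45/32)
obs 2: x=-3 → posterior Normal(-203/236, 45/59)
obs 3: x=9/4 → posterior Normal(5/43, 45/86)
obs 4: x=-1 → posterior Normal(-17/113, 45/113)
obs 5: x=1 → posterior Normal(1/14, 9/28)
obs 6: x=4 → posterior Normal(118/167, 45/167)
obs 7: x=-8 → posterior Normal(-49/97, 45/194)

k = 2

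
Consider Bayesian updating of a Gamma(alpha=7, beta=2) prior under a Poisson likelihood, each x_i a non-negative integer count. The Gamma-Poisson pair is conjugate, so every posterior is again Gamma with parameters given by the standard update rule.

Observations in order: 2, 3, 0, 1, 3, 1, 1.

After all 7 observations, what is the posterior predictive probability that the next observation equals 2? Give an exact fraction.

obs 1: x=2 → posterior Gamma(9, 3)
obs 2: x=3 → posterior Gamma(12, 4)
obs 3: x=0 → posterior Gamma(12, 5)
obs 4: x=1 → posterior Gamma(13, 6)
obs 5: x=3 → posterior Gamma(16, 7)
obs 6: x=1 → posterior Gamma(17, 8)
obs 7: x=1 → posterior Gamma(18, 9)

25666182635786849691/100000000000000000000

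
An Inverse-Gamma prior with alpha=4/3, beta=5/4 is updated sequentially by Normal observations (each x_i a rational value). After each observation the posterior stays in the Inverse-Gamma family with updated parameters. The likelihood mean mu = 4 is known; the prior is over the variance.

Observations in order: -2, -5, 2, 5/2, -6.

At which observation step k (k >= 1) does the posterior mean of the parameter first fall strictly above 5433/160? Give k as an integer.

obs 1: x=-2 → posterior Inverse-Gamma(11/6, 77/4)
obs 2: x=-5 → posterior Inverse-Gamma(7/3, 239/4)
obs 3: x=2 → posterior Inverse-Gamma(17/6, 247/4)
obs 4: x=5/2 → posterior Inverse-Gamma(10/3, 503/8)
obs 5: x=-6 → posterior Inverse-Gamma(23/6, 903/8)

k = 2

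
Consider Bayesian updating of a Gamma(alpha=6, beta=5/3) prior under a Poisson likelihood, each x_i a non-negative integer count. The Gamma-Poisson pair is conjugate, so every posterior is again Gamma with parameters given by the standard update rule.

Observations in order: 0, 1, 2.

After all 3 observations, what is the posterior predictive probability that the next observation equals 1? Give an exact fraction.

obs 1: x=0 → posterior Gamma(6, 8/3)
obs 2: x=1 → posterior Gamma(7, 11/3)
obs 3: x=2 → posterior Gamma(9, 14/3)

557848263168/2015993900449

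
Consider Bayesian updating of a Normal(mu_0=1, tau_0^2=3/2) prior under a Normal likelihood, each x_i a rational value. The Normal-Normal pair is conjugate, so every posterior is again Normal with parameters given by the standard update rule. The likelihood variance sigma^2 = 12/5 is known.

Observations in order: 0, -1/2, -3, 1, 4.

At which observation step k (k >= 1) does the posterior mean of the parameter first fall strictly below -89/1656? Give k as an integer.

k = 3

obs 1: x=0 → posterior Normal(8/13, 12/13)
obs 2: x=-1/2 → posterior Normal(11/36, 2/3)
obs 3: x=-3 → posterior Normal(-19/46, 12/23)
obs 4: x=1 → posterior Normal(-9/56, 3/7)
obs 5: x=4 → posterior Normal(31/66, 4/11)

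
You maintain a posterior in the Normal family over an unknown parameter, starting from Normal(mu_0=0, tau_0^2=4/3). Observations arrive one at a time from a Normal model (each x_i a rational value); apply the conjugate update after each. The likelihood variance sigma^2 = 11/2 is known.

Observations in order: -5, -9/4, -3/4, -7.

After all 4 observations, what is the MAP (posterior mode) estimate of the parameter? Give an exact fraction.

-24/13

obs 1: x=-5 → posterior Normal(-40/41, 44/41)
obs 2: x=-9/4 → posterior Normal(-58/49, 44/49)
obs 3: x=-3/4 → posterior Normal(-64/57, 44/57)
obs 4: x=-7 → posterior Normal(-24/13, 44/65)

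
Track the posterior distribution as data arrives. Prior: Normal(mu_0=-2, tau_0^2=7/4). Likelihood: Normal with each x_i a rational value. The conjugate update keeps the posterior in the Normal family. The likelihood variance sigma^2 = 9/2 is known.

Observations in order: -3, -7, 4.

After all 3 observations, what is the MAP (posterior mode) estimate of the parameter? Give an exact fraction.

-2

obs 1: x=-3 → posterior Normal(-57/25, 63/50)
obs 2: x=-7 → posterior Normal(-53/16, 63/64)
obs 3: x=4 → posterior Normal(-2, 21/26)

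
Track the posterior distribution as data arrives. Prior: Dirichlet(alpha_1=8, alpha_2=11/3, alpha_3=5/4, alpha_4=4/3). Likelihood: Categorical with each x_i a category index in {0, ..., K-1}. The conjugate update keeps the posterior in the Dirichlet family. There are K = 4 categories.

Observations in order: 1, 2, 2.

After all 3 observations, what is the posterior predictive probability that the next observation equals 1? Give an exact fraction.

obs 1: x=1 → posterior Dirichlet(8, 14/3, 5/4, 4/3)
obs 2: x=2 → posterior Dirichlet(8, 14/3, 9/4, 4/3)
obs 3: x=2 → posterior Dirichlet(8, 14/3, 13/4, 4/3)

56/207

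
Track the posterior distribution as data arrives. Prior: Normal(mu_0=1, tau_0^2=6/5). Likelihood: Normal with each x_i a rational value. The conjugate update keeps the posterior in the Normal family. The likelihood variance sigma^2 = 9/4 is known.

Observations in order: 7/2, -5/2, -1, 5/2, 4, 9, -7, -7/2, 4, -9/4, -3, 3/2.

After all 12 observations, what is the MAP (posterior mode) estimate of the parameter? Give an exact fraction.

19/37

obs 1: x=7/2 → posterior Normal(43/23, 18/23)
obs 2: x=-5/2 → posterior Normal(23/31, 18/31)
obs 3: x=-1 → posterior Normal(5/13, 6/13)
obs 4: x=5/2 → posterior Normal(35/47, 18/47)
obs 5: x=4 → posterior Normal(67/55, 18/55)
obs 6: x=9 → posterior Normal(139/63, 2/7)
obs 7: x=-7 → posterior Normal(83/71, 18/71)
obs 8: x=-7/2 → posterior Normal(55/79, 18/79)
obs 9: x=4 → posterior Normal(1, 6/29)
obs 10: x=-9/4 → posterior Normal(69/95, 18/95)
obs 11: x=-3 → posterior Normal(45/103, 18/103)
obs 12: x=3/2 → posterior Normal(19/37, 6/37)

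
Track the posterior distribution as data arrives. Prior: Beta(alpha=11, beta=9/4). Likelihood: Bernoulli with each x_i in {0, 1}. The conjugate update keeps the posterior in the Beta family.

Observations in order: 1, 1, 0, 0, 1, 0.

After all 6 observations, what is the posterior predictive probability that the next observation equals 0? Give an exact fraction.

obs 1: x=1 → posterior Beta(12, 9/4)
obs 2: x=1 → posterior Beta(13, 9/4)
obs 3: x=0 → posterior Beta(13, 13/4)
obs 4: x=0 → posterior Beta(13, 17/4)
obs 5: x=1 → posterior Beta(14, 17/4)
obs 6: x=0 → posterior Beta(14, 21/4)

3/11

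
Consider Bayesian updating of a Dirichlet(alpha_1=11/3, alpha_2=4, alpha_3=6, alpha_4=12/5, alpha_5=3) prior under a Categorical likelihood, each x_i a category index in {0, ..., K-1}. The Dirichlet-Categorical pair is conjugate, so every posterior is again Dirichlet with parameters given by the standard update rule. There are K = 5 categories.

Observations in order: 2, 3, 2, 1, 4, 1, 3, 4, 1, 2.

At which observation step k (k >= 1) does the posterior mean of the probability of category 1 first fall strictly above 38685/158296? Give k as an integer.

k = 9

obs 1: x=2 → posterior Dirichlet(11/3, 4, 7, 12/5, 3)
obs 2: x=3 → posterior Dirichlet(11/3, 4, 7, 17/5, 3)
obs 3: x=2 → posterior Dirichlet(11/3, 4, 8, 17/5, 3)
obs 4: x=1 → posterior Dirichlet(11/3, 5, 8, 17/5, 3)
obs 5: x=4 → posterior Dirichlet(11/3, 5, 8, 17/5, 4)
obs 6: x=1 → posterior Dirichlet(11/3, 6, 8, 17/5, 4)
obs 7: x=3 → posterior Dirichlet(11/3, 6, 8, 22/5, 4)
obs 8: x=4 → posterior Dirichlet(11/3, 6, 8, 22/5, 5)
obs 9: x=1 → posterior Dirichlet(11/3, 7, 8, 22/5, 5)
obs 10: x=2 → posterior Dirichlet(11/3, 7, 9, 22/5, 5)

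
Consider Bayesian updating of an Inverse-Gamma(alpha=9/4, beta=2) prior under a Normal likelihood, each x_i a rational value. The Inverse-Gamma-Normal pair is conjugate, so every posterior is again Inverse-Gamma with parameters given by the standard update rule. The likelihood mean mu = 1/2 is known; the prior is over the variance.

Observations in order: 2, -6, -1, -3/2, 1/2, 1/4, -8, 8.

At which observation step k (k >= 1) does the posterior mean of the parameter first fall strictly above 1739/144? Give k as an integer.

obs 1: x=2 → posterior Inverse-Gamma(11/4, 25/8)
obs 2: x=-6 → posterior Inverse-Gamma(13/4, 97/4)
obs 3: x=-1 → posterior Inverse-Gamma(15/4, 203/8)
obs 4: x=-3/2 → posterior Inverse-Gamma(17/4, 219/8)
obs 5: x=1/2 → posterior Inverse-Gamma(19/4, 219/8)
obs 6: x=1/4 → posterior Inverse-Gamma(21/4, 877/32)
obs 7: x=-8 → posterior Inverse-Gamma(23/4, 2033/32)
obs 8: x=8 → posterior Inverse-Gamma(25/4, 2933/32)

k = 7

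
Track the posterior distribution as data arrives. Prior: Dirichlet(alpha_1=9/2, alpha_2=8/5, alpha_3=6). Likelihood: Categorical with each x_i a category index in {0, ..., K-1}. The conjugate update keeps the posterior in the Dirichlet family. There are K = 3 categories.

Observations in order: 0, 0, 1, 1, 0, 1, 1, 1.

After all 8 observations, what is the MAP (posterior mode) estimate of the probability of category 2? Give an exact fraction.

obs 1: x=0 → posterior Dirichlet(11/2, 8/5, 6)
obs 2: x=0 → posterior Dirichlet(13/2, 8/5, 6)
obs 3: x=1 → posterior Dirichlet(13/2, 13/5, 6)
obs 4: x=1 → posterior Dirichlet(13/2, 18/5, 6)
obs 5: x=0 → posterior Dirichlet(15/2, 18/5, 6)
obs 6: x=1 → posterior Dirichlet(15/2, 23/5, 6)
obs 7: x=1 → posterior Dirichlet(15/2, 28/5, 6)
obs 8: x=1 → posterior Dirichlet(15/2, 33/5, 6)

50/171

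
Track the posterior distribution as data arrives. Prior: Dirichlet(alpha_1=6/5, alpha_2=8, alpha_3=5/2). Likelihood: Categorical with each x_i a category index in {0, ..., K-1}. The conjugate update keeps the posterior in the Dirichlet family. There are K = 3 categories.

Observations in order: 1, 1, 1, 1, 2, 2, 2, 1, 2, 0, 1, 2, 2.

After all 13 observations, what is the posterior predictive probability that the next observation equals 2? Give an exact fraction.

obs 1: x=1 → posterior Dirichlet(6/5, 9, 5/2)
obs 2: x=1 → posterior Dirichlet(6/5, 10, 5/2)
obs 3: x=1 → posterior Dirichlet(6/5, 11, 5/2)
obs 4: x=1 → posterior Dirichlet(6/5, 12, 5/2)
obs 5: x=2 → posterior Dirichlet(6/5, 12, 7/2)
obs 6: x=2 → posterior Dirichlet(6/5, 12, 9/2)
obs 7: x=2 → posterior Dirichlet(6/5, 12, 11/2)
obs 8: x=1 → posterior Dirichlet(6/5, 13, 11/2)
obs 9: x=2 → posterior Dirichlet(6/5, 13, 13/2)
obs 10: x=0 → posterior Dirichlet(11/5, 13, 13/2)
obs 11: x=1 → posterior Dirichlet(11/5, 14, 13/2)
obs 12: x=2 → posterior Dirichlet(11/5, 14, 15/2)
obs 13: x=2 → posterior Dirichlet(11/5, 14, 17/2)

85/247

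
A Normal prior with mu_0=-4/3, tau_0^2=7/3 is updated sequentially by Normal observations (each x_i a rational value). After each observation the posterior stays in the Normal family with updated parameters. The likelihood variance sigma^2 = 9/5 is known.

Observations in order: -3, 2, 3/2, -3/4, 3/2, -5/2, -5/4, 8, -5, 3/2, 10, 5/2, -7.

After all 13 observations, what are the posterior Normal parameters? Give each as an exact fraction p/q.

obs 1: x=-3 → posterior Normal(-141/62, 63/62)
obs 2: x=2 → posterior Normal(-71/97, 63/97)
obs 3: x=3/2 → posterior Normal(-37/264, 21/44)
obs 4: x=-3/4 → posterior Normal(-179/668, 63/167)
obs 5: x=3/2 → posterior Normal(31/808, 63/202)
obs 6: x=-5/2 → posterior Normal(-319/948, 21/79)
obs 7: x=-5/4 → posterior Normal(-247/544, 63/272)
obs 8: x=8 → posterior Normal(313/614, 63/307)
obs 9: x=-5 → posterior Normal(-37/684, 7/38)
obs 10: x=3/2 → posterior Normal(34/377, 63/377)
obs 11: x=10 → posterior Normal(96/103, 63/412)
obs 12: x=5/2 → posterior Normal(943/894, 21/149)
obs 13: x=-7 → posterior Normal(453/964, 63/482)

mu_0=453/964, tau_0^2=63/482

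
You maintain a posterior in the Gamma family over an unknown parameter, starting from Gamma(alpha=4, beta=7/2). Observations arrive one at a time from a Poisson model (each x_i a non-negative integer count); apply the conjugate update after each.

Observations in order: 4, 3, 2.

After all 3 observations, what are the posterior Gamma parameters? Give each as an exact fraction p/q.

alpha=13, beta=13/2

obs 1: x=4 → posterior Gamma(8, 9/2)
obs 2: x=3 → posterior Gamma(11, 11/2)
obs 3: x=2 → posterior Gamma(13, 13/2)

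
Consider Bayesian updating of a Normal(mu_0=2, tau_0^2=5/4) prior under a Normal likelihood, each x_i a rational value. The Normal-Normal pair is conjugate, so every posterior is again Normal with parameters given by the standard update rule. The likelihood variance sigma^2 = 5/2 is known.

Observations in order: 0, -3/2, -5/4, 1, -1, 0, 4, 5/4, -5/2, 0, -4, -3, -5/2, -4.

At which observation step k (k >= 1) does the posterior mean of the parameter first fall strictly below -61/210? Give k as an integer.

obs 1: x=0 → posterior Normal(4/3, 5/6)
obs 2: x=-3/2 → posterior Normal(5/8, 5/8)
obs 3: x=-5/4 → posterior Normal(1/4, 1/2)
obs 4: x=1 → posterior Normal(3/8, 5/12)
obs 5: x=-1 → posterior Normal(5/28, 5/14)
obs 6: x=0 → posterior Normal(5/32, 5/16)
obs 7: x=4 → posterior Normal(7/12, 5/18)
obs 8: x=5/4 → posterior Normal(13/20, 1/4)
obs 9: x=-5/2 → posterior Normal(4/11, 5/22)
obs 10: x=0 → posterior Normal(1/3, 5/24)
obs 11: x=-4 → posterior Normal(0, 5/26)
obs 12: x=-3 → posterior Normal(-3/14, 5/28)
obs 13: x=-5/2 → posterior Normal(-11/30, 1/6)
obs 14: x=-4 → posterior Normal(-19/32, 5/32)

k = 13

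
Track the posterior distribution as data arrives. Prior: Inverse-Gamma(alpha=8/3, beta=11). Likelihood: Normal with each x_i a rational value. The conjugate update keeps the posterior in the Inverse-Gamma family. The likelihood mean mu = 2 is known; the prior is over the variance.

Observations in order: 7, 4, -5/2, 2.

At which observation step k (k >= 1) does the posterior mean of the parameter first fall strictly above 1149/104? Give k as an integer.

k = 3

obs 1: x=7 → posterior Inverse-Gamma(19/6, 47/2)
obs 2: x=4 → posterior Inverse-Gamma(11/3, 51/2)
obs 3: x=-5/2 → posterior Inverse-Gamma(25/6, 285/8)
obs 4: x=2 → posterior Inverse-Gamma(14/3, 285/8)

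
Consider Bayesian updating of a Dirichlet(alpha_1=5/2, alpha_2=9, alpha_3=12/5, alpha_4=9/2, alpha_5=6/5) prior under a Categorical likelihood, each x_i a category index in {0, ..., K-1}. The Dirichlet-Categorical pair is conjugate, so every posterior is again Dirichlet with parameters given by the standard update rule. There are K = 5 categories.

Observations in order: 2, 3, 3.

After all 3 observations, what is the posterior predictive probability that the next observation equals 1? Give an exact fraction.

45/113

obs 1: x=2 → posterior Dirichlet(5/2, 9, 17/5, 9/2, 6/5)
obs 2: x=3 → posterior Dirichlet(5/2, 9, 17/5, 11/2, 6/5)
obs 3: x=3 → posterior Dirichlet(5/2, 9, 17/5, 13/2, 6/5)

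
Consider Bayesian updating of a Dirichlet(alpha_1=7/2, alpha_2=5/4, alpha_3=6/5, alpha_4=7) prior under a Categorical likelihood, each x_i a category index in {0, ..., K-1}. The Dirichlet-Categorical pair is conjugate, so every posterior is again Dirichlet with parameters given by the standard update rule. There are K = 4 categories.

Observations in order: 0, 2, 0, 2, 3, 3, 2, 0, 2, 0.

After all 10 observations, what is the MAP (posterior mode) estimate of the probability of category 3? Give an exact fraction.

160/379

obs 1: x=0 → posterior Dirichlet(9/2, 5/4, 6/5, 7)
obs 2: x=2 → posterior Dirichlet(9/2, 5/4, 11/5, 7)
obs 3: x=0 → posterior Dirichlet(11/2, 5/4, 11/5, 7)
obs 4: x=2 → posterior Dirichlet(11/2, 5/4, 16/5, 7)
obs 5: x=3 → posterior Dirichlet(11/2, 5/4, 16/5, 8)
obs 6: x=3 → posterior Dirichlet(11/2, 5/4, 16/5, 9)
obs 7: x=2 → posterior Dirichlet(11/2, 5/4, 21/5, 9)
obs 8: x=0 → posterior Dirichlet(13/2, 5/4, 21/5, 9)
obs 9: x=2 → posterior Dirichlet(13/2, 5/4, 26/5, 9)
obs 10: x=0 → posterior Dirichlet(15/2, 5/4, 26/5, 9)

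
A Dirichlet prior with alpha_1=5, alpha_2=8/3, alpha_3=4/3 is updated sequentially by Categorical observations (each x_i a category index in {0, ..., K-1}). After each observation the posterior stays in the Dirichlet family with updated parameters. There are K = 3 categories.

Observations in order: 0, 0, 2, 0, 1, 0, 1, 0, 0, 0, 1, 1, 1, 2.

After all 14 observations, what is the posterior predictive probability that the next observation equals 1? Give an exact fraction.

obs 1: x=0 → posterior Dirichlet(6, 8/3, 4/3)
obs 2: x=0 → posterior Dirichlet(7, 8/3, 4/3)
obs 3: x=2 → posterior Dirichlet(7, 8/3, 7/3)
obs 4: x=0 → posterior Dirichlet(8, 8/3, 7/3)
obs 5: x=1 → posterior Dirichlet(8, 11/3, 7/3)
obs 6: x=0 → posterior Dirichlet(9, 11/3, 7/3)
obs 7: x=1 → posterior Dirichlet(9, 14/3, 7/3)
obs 8: x=0 → posterior Dirichlet(10, 14/3, 7/3)
obs 9: x=0 → posterior Dirichlet(11, 14/3, 7/3)
obs 10: x=0 → posterior Dirichlet(12, 14/3, 7/3)
obs 11: x=1 → posterior Dirichlet(12, 17/3, 7/3)
obs 12: x=1 → posterior Dirichlet(12, 20/3, 7/3)
obs 13: x=1 → posterior Dirichlet(12, 23/3, 7/3)
obs 14: x=2 → posterior Dirichlet(12, 23/3, 10/3)

1/3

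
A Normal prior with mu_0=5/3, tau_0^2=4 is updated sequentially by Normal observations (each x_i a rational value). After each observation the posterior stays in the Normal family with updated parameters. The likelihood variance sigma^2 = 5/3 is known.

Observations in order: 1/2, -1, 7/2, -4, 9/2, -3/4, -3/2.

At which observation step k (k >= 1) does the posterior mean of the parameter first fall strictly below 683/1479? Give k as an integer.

obs 1: x=1/2 → posterior Normal(43/51, 20/17)
obs 2: x=-1 → posterior Normal(7/87, 20/29)
obs 3: x=7/2 → posterior Normal(133/123, 20/41)
obs 4: x=-4 → posterior Normal(-11/159, 20/53)
obs 5: x=9/2 → posterior Normal(151/195, 4/13)
obs 6: x=-3/4 → posterior Normal(124/231, 20/77)
obs 7: x=-3/2 → posterior Normal(70/267, 20/89)

k = 2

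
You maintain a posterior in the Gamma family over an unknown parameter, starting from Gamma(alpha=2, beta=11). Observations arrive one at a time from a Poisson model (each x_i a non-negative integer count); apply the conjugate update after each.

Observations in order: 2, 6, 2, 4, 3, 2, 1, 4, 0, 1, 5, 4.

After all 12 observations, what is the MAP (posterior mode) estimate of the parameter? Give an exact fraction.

35/23

obs 1: x=2 → posterior Gamma(4, 12)
obs 2: x=6 → posterior Gamma(10, 13)
obs 3: x=2 → posterior Gamma(12, 14)
obs 4: x=4 → posterior Gamma(16, 15)
obs 5: x=3 → posterior Gamma(19, 16)
obs 6: x=2 → posterior Gamma(21, 17)
obs 7: x=1 → posterior Gamma(22, 18)
obs 8: x=4 → posterior Gamma(26, 19)
obs 9: x=0 → posterior Gamma(26, 20)
obs 10: x=1 → posterior Gamma(27, 21)
obs 11: x=5 → posterior Gamma(32, 22)
obs 12: x=4 → posterior Gamma(36, 23)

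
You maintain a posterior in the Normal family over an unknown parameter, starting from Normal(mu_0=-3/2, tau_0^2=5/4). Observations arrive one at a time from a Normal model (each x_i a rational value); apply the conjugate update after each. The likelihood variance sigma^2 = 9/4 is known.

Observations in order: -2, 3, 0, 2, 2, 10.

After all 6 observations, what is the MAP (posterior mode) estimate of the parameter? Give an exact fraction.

41/26

obs 1: x=-2 → posterior Normal(-47/28, 45/56)
obs 2: x=3 → posterior Normal(-17/38, 45/76)
obs 3: x=0 → posterior Normal(-17/48, 15/32)
obs 4: x=2 → posterior Normal(3/58, 45/116)
obs 5: x=2 → posterior Normal(23/68, 45/136)
obs 6: x=10 → posterior Normal(41/26, 15/52)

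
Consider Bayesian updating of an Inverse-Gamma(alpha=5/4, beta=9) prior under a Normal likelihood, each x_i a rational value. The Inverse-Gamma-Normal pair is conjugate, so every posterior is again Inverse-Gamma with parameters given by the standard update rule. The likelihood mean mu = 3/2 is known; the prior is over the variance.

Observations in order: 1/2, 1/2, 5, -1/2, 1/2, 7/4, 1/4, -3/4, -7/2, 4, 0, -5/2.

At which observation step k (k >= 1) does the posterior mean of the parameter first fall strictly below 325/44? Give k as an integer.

obs 1: x=1/2 → posterior Inverse-Gamma(7/4, 19/2)
obs 2: x=1/2 → posterior Inverse-Gamma(9/4, 10)
obs 3: x=5 → posterior Inverse-Gamma(11/4, 129/8)
obs 4: x=-1/2 → posterior Inverse-Gamma(13/4, 145/8)
obs 5: x=1/2 → posterior Inverse-Gamma(15/4, 149/8)
obs 6: x=7/4 → posterior Inverse-Gamma(17/4, 597/32)
obs 7: x=1/4 → posterior Inverse-Gamma(19/4, 311/16)
obs 8: x=-3/4 → posterior Inverse-Gamma(21/4, 703/32)
obs 9: x=-7/2 → posterior Inverse-Gamma(23/4, 1103/32)
obs 10: x=4 → posterior Inverse-Gamma(25/4, 1203/32)
obs 11: x=0 → posterior Inverse-Gamma(27/4, 1239/32)
obs 12: x=-5/2 → posterior Inverse-Gamma(29/4, 1495/32)

k = 5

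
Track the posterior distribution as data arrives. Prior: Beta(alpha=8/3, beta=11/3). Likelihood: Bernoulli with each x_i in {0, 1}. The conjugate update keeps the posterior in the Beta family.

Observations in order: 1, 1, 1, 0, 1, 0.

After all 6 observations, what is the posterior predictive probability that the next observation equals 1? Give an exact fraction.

20/37

obs 1: x=1 → posterior Beta(11/3, 11/3)
obs 2: x=1 → posterior Beta(14/3, 11/3)
obs 3: x=1 → posterior Beta(17/3, 11/3)
obs 4: x=0 → posterior Beta(17/3, 14/3)
obs 5: x=1 → posterior Beta(20/3, 14/3)
obs 6: x=0 → posterior Beta(20/3, 17/3)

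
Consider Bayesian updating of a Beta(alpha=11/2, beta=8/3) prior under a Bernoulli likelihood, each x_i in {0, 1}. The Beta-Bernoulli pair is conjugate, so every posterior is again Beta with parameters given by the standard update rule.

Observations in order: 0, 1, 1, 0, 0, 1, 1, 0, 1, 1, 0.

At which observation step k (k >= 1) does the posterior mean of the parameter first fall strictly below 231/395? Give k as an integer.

obs 1: x=0 → posterior Beta(11/2, 11/3)
obs 2: x=1 → posterior Beta(13/2, 11/3)
obs 3: x=1 → posterior Beta(15/2, 11/3)
obs 4: x=0 → posterior Beta(15/2, 14/3)
obs 5: x=0 → posterior Beta(15/2, 17/3)
obs 6: x=1 → posterior Beta(17/2, 17/3)
obs 7: x=1 → posterior Beta(19/2, 17/3)
obs 8: x=0 → posterior Beta(19/2, 20/3)
obs 9: x=1 → posterior Beta(21/2, 20/3)
obs 10: x=1 → posterior Beta(23/2, 20/3)
obs 11: x=0 → posterior Beta(23/2, 23/3)

k = 5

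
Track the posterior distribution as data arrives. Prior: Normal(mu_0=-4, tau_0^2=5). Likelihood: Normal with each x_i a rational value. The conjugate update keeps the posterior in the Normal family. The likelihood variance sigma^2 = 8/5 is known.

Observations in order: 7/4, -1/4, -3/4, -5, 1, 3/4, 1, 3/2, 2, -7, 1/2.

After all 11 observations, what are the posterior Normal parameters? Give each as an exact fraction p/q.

obs 1: x=7/4 → posterior Normal(47/132, 40/33)
obs 2: x=-1/4 → posterior Normal(11/116, 20/29)
obs 3: x=-3/4 → posterior Normal(-53/332, 40/83)
obs 4: x=-5 → posterior Normal(-553/432, 10/27)
obs 5: x=1 → posterior Normal(-453/532, 40/133)
obs 6: x=3/4 → posterior Normal(-189/316, 20/79)
obs 7: x=1 → posterior Normal(-139/366, 40/183)
obs 8: x=3/2 → posterior Normal(-2/13, 5/26)
obs 9: x=2 → posterior Normal(18/233, 40/233)
obs 10: x=-7 → posterior Normal(-157/258, 20/129)
obs 11: x=1/2 → posterior Normal(-289/566, 40/283)

mu_0=-289/566, tau_0^2=40/283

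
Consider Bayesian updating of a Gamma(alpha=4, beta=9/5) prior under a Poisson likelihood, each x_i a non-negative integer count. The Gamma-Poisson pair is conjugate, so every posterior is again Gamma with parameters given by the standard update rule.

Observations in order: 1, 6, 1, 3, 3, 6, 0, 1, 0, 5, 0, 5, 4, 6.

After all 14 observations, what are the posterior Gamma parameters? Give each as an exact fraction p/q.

alpha=45, beta=79/5

obs 1: x=1 → posterior Gamma(5, 14/5)
obs 2: x=6 → posterior Gamma(11, 19/5)
obs 3: x=1 → posterior Gamma(12, 24/5)
obs 4: x=3 → posterior Gamma(15, 29/5)
obs 5: x=3 → posterior Gamma(18, 34/5)
obs 6: x=6 → posterior Gamma(24, 39/5)
obs 7: x=0 → posterior Gamma(24, 44/5)
obs 8: x=1 → posterior Gamma(25, 49/5)
obs 9: x=0 → posterior Gamma(25, 54/5)
obs 10: x=5 → posterior Gamma(30, 59/5)
obs 11: x=0 → posterior Gamma(30, 64/5)
obs 12: x=5 → posterior Gamma(35, 69/5)
obs 13: x=4 → posterior Gamma(39, 74/5)
obs 14: x=6 → posterior Gamma(45, 79/5)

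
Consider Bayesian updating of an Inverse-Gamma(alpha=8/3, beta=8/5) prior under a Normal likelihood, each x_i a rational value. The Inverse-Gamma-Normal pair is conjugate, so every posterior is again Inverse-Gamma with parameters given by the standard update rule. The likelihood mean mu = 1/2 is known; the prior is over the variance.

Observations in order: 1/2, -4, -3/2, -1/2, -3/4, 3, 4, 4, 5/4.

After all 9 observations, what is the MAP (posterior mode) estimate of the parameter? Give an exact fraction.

obs 1: x=1/2 → posterior Inverse-Gamma(19/6, 8/5)
obs 2: x=-4 → posterior Inverse-Gamma(11/3, 469/40)
obs 3: x=-3/2 → posterior Inverse-Gamma(25/6, 549/40)
obs 4: x=-1/2 → posterior Inverse-Gamma(14/3, 569/40)
obs 5: x=-3/4 → posterior Inverse-Gamma(31/6, 2401/160)
obs 6: x=3 → posterior Inverse-Gamma(17/3, 2901/160)
obs 7: x=4 → posterior Inverse-Gamma(37/6, 3881/160)
obs 8: x=4 → posterior Inverse-Gamma(20/3, 4861/160)
obs 9: x=5/4 → posterior Inverse-Gamma(43/6, 2453/80)

7359/1960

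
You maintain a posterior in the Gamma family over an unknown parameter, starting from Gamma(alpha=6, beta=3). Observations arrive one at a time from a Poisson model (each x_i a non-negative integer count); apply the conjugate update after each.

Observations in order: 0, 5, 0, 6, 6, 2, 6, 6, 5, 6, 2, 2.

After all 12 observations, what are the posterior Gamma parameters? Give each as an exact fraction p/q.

alpha=52, beta=15

obs 1: x=0 → posterior Gamma(6, 4)
obs 2: x=5 → posterior Gamma(11, 5)
obs 3: x=0 → posterior Gamma(11, 6)
obs 4: x=6 → posterior Gamma(17, 7)
obs 5: x=6 → posterior Gamma(23, 8)
obs 6: x=2 → posterior Gamma(25, 9)
obs 7: x=6 → posterior Gamma(31, 10)
obs 8: x=6 → posterior Gamma(37, 11)
obs 9: x=5 → posterior Gamma(42, 12)
obs 10: x=6 → posterior Gamma(48, 13)
obs 11: x=2 → posterior Gamma(50, 14)
obs 12: x=2 → posterior Gamma(52, 15)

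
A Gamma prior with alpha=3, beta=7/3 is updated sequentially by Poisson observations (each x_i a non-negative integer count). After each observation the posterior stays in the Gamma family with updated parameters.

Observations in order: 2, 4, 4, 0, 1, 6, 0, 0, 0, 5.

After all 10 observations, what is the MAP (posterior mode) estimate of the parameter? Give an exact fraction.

72/37

obs 1: x=2 → posterior Gamma(5, 10/3)
obs 2: x=4 → posterior Gamma(9, 13/3)
obs 3: x=4 → posterior Gamma(13, 16/3)
obs 4: x=0 → posterior Gamma(13, 19/3)
obs 5: x=1 → posterior Gamma(14, 22/3)
obs 6: x=6 → posterior Gamma(20, 25/3)
obs 7: x=0 → posterior Gamma(20, 28/3)
obs 8: x=0 → posterior Gamma(20, 31/3)
obs 9: x=0 → posterior Gamma(20, 34/3)
obs 10: x=5 → posterior Gamma(25, 37/3)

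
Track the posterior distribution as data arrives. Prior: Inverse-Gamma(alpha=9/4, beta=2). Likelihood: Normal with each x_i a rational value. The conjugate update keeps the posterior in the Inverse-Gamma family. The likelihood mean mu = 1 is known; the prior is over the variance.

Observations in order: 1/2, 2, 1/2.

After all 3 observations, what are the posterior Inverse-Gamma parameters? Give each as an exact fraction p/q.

alpha=15/4, beta=11/4

obs 1: x=1/2 → posterior Inverse-Gamma(11/4, 17/8)
obs 2: x=2 → posterior Inverse-Gamma(13/4, 21/8)
obs 3: x=1/2 → posterior Inverse-Gamma(15/4, 11/4)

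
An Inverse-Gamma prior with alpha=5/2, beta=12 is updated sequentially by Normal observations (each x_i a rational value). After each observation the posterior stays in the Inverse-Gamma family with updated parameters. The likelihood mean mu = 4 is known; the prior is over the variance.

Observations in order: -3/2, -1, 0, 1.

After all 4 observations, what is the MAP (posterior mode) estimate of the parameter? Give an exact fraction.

417/44

obs 1: x=-3/2 → posterior Inverse-Gamma(3, 217/8)
obs 2: x=-1 → posterior Inverse-Gamma(7/2, 317/8)
obs 3: x=0 → posterior Inverse-Gamma(4, 381/8)
obs 4: x=1 → posterior Inverse-Gamma(9/2, 417/8)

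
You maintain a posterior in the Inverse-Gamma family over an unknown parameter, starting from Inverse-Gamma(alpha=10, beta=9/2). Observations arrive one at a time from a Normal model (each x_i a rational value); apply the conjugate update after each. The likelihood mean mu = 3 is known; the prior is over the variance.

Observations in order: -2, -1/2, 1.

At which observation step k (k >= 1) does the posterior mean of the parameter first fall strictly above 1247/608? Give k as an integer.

k = 2

obs 1: x=-2 → posterior Inverse-Gamma(21/2, 17)
obs 2: x=-1/2 → posterior Inverse-Gamma(11, 185/8)
obs 3: x=1 → posterior Inverse-Gamma(23/2, 201/8)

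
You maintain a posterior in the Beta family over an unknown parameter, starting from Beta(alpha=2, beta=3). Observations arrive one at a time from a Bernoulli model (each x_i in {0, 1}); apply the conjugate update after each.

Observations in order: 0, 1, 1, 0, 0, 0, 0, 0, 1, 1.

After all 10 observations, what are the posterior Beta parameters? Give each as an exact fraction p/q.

alpha=6, beta=9

obs 1: x=0 → posterior Beta(2, 4)
obs 2: x=1 → posterior Beta(3, 4)
obs 3: x=1 → posterior Beta(4, 4)
obs 4: x=0 → posterior Beta(4, 5)
obs 5: x=0 → posterior Beta(4, 6)
obs 6: x=0 → posterior Beta(4, 7)
obs 7: x=0 → posterior Beta(4, 8)
obs 8: x=0 → posterior Beta(4, 9)
obs 9: x=1 → posterior Beta(5, 9)
obs 10: x=1 → posterior Beta(6, 9)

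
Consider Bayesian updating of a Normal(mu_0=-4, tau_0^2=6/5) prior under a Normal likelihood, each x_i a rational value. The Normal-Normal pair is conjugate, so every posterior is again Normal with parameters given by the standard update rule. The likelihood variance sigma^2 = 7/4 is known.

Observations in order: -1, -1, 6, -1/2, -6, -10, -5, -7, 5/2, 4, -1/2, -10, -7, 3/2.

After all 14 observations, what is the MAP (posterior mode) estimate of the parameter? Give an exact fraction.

obs 1: x=-1 → posterior Normal(-164/59, 42/59)
obs 2: x=-1 → posterior Normal(-188/83, 42/83)
obs 3: x=6 → posterior Normal(-44/107, 42/107)
obs 4: x=-1/2 → posterior Normal(-56/131, 42/131)
obs 5: x=-6 → posterior Normal(-40/31, 42/155)
obs 6: x=-10 → posterior Normal(-440/179, 42/179)
obs 7: x=-5 → posterior Normal(-80/29, 6/29)
obs 8: x=-7 → posterior Normal(-728/227, 42/227)
obs 9: x=5/2 → posterior Normal(-668/251, 42/251)
obs 10: x=4 → posterior Normal(-52/25, 42/275)
obs 11: x=-1/2 → posterior Normal(-584/299, 42/299)
obs 12: x=-10 → posterior Normal(-824/323, 42/323)
obs 13: x=-7 → posterior Normal(-992/347, 42/347)
obs 14: x=3/2 → posterior Normal(-956/371, 6/53)

-956/371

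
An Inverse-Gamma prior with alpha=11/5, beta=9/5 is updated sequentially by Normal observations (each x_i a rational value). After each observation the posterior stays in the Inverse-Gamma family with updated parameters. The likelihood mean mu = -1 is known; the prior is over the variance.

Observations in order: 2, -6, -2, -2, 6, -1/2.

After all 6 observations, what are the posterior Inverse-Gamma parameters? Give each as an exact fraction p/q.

alpha=26/5, beta=1777/40

obs 1: x=2 → posterior Inverse-Gamma(27/10, 63/10)
obs 2: x=-6 → posterior Inverse-Gamma(16/5, 94/5)
obs 3: x=-2 → posterior Inverse-Gamma(37/10, 193/10)
obs 4: x=-2 → posterior Inverse-Gamma(21/5, 99/5)
obs 5: x=6 → posterior Inverse-Gamma(47/10, 443/10)
obs 6: x=-1/2 → posterior Inverse-Gamma(26/5, 1777/40)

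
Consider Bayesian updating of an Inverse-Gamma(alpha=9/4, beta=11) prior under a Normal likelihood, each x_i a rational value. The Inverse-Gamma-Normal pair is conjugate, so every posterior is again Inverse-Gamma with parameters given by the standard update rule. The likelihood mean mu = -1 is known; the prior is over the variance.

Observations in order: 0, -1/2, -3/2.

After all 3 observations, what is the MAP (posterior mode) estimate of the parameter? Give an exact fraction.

obs 1: x=0 → posterior Inverse-Gamma(11/4, 23/2)
obs 2: x=-1/2 → posterior Inverse-Gamma(13/4, 93/8)
obs 3: x=-3/2 → posterior Inverse-Gamma(15/4, 47/4)

47/19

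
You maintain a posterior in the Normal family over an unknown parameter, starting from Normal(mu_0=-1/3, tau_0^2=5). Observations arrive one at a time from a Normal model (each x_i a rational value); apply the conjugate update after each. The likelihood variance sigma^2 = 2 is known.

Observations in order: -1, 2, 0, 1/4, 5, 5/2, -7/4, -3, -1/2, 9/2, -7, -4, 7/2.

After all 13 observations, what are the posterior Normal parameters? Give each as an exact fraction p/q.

obs 1: x=-1 → posterior Normal(-17/21, 10/7)
obs 2: x=2 → posterior Normal(13/36, 5/6)
obs 3: x=0 → posterior Normal(13/51, 10/17)
obs 4: x=1/4 → posterior Normal(67/264, 5/11)
obs 5: x=5 → posterior Normal(367/324, 10/27)
obs 6: x=5/2 → posterior Normal(517/384, 5/16)
obs 7: x=-7/4 → posterior Normal(103/111, 10/37)
obs 8: x=-3 → posterior Normal(29/63, 5/21)
obs 9: x=-1/2 → posterior Normal(101/282, 10/47)
obs 10: x=9/2 → posterior Normal(59/78, 5/26)
obs 11: x=-7 → posterior Normal(13/171, 10/57)
obs 12: x=-4 → posterior Normal(-47/186, 5/31)
obs 13: x=7/2 → posterior Normal(11/402, 10/67)

mu_0=11/402, tau_0^2=10/67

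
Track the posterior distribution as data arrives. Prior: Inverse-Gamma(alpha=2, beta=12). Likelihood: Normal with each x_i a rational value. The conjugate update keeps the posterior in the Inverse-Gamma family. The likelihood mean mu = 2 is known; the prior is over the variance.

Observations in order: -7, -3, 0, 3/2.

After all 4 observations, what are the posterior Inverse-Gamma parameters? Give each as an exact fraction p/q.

alpha=4, beta=537/8

obs 1: x=-7 → posterior Inverse-Gamma(5/2, 105/2)
obs 2: x=-3 → posterior Inverse-Gamma(3, 65)
obs 3: x=0 → posterior Inverse-Gamma(7/2, 67)
obs 4: x=3/2 → posterior Inverse-Gamma(4, 537/8)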